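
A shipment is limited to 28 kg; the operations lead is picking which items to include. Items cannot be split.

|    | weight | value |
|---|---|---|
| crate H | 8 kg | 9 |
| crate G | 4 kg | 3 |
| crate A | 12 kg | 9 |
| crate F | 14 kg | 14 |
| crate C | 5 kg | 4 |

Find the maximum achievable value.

Treat it as a binary knapsack problem.
Allowing fractional choices, the relaxed optimum would be about 27.8, but items are indivisible.
crate H + crate F: weight 8 + 14 = 22 ≤ 28, value 9 + 14 = 23.
crate H + crate G + crate F: weight 8 + 4 + 14 = 26 ≤ 28, value 9 + 3 + 14 = 26.
crate H + crate F + crate C: weight 8 + 14 + 5 = 27 ≤ 28, value 9 + 14 + 4 = 27.
Best is crate H, crate F, and crate C with total value 27.

27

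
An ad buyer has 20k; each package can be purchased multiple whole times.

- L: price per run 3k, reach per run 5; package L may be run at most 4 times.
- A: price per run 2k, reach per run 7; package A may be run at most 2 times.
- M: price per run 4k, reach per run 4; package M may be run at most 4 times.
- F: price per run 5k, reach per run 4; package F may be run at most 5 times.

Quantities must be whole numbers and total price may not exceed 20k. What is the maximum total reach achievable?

This is a bounded integer knapsack.
A has the best ratio (7/2); taking only A gives at most 2×7 = 14 (stopped by the supply cap of 2).
Mixing does better — 4×L, 2×A, and 1×M: price 20 ≤ 20, reach 4·5 + 2·7 + 1·4 = 38.

38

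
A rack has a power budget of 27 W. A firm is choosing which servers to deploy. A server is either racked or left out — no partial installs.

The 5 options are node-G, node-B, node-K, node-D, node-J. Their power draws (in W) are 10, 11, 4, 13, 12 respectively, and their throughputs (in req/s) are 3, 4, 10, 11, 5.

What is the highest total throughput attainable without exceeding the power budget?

24

Allowing fractional choices, the relaxed optimum would be about 25.2, but servers are indivisible.
node-G + node-K + node-D: power draw 10 + 4 + 13 = 27 ≤ 27, throughput 3 + 10 + 11 = 24.
node-K + node-D: power draw 4 + 13 = 17 ≤ 27, throughput 10 + 11 = 21.
Best is node-G, node-K, and node-D with total throughput 24.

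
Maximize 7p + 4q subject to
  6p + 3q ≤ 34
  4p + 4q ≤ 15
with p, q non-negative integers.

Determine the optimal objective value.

The continuous relaxation peaks at (3.75, 0) with value 26.25; rounding to a feasible lattice point costs some objective.
(p,q)=(3,0): 6·3+3·0=18≤34, 4·3+4·0=12≤15, objective 21.
(p,q)=(2,1): 6·2+3·1=15≤34, 4·2+4·1=12≤15, objective 18.
The best lattice point is (3,0), giving 21.

21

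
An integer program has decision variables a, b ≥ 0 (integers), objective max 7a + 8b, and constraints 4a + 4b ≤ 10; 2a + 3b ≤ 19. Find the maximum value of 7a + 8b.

16

Relaxing integrality, the LP optimum is 20.00 at (a,b) = (0, 2.5), which is not an integer point.
(a,b)=(0,2) is feasible, giving 16.
(a,b)=(1,1) is feasible, giving 15.
(a,b)=(0,1) is feasible, giving 8.
No feasible integer point exceeds 16.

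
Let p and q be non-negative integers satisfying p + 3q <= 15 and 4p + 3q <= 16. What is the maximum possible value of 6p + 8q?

40

Relaxing integrality, the LP optimum is 41.11 at (p,q) = (0.333, 4.89), which is not an integer point.
(p,q)=(0,5): 1·0+3·5=15≤15, 4·0+3·5=15≤16, objective 40.
(p,q)=(1,4): 1·1+3·4=13≤15, 4·1+3·4=16≤16, objective 38.
No feasible integer point exceeds 40.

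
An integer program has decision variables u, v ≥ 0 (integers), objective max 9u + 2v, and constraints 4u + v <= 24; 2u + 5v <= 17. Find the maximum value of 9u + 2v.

54

(u,v)=(6,0): 4·6+1·0=24≤24, 2·6+5·0=12≤17, objective 54.
(u,v)=(5,1): 4·5+1·1=21≤24, 2·5+5·1=15≤17, objective 47.
(u,v)=(5,0): 4·5+1·0=20≤24, 2·5+5·0=10≤17, objective 45.
Maximum is 54 at (u,v)=(6,0).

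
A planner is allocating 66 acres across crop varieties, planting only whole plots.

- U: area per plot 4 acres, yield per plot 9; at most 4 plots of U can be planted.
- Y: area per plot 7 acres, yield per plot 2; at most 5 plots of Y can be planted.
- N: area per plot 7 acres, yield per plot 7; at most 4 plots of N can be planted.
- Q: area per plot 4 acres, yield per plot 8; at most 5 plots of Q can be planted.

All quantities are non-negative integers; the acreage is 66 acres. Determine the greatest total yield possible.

This is a bounded integer knapsack.
U has the best ratio (9/4); taking only U gives at most 4×9 = 36 (stopped by the supply cap of 4).
Mixing does better — 4×U, 4×N, and 5×Q: area 64 ≤ 66, yield 4·9 + 4·7 + 5·8 = 104.

104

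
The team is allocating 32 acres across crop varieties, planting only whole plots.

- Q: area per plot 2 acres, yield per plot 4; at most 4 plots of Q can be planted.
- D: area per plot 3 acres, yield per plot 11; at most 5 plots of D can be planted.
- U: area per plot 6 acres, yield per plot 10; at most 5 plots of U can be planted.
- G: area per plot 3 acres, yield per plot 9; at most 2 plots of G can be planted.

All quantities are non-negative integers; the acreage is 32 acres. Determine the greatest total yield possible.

91

D has the best ratio (11/3); taking only D gives at most 5×11 = 55 (stopped by the supply cap of 5).
Mixing does better — 2×Q, 5×D, 1×U, and 2×G: area 31 ≤ 32, yield 2·4 + 5·11 + 1·10 + 2·9 = 91.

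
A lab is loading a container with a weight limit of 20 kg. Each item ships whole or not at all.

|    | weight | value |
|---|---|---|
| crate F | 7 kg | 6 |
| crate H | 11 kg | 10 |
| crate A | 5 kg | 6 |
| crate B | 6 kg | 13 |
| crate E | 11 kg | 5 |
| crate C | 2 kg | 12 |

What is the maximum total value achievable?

Allowing fractional choices, the relaxed optimum would be about 37.4, but items are indivisible.
crate H + crate B + crate C: weight 11 + 6 + 2 = 19 ≤ 20, value 10 + 13 + 12 = 35.
crate A + crate B + crate C: weight 5 + 6 + 2 = 13 ≤ 20, value 6 + 13 + 12 = 31.
crate F + crate A + crate B + crate C: weight 7 + 5 + 6 + 2 = 20 ≤ 20, value 6 + 6 + 13 + 12 = 37.
Best is crate F, crate A, crate B, and crate C with total value 37.

37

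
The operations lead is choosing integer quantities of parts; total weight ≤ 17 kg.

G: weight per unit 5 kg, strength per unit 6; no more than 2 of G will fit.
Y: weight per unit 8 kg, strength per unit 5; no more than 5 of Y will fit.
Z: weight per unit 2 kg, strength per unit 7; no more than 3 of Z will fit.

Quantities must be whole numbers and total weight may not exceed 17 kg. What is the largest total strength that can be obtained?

Take 2×G and 3×Z: weight 16 ≤ 17, strength 2·6 + 3·7 = 33.
Z has the best ratio (7/2) and is taken to its limit of 3; remaining capacity is filled optimally with the others.

33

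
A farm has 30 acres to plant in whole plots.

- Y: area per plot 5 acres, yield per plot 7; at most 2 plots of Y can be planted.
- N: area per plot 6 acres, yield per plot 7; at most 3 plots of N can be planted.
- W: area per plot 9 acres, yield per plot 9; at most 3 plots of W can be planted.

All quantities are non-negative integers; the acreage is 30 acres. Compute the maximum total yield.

35

This is a bounded integer knapsack.
Take 2×Y and 3×N: area 28 ≤ 30, yield 2·7 + 3·7 = 35.
Y has the best ratio (7/5) and is taken to its limit of 2; remaining capacity is filled optimally with the others.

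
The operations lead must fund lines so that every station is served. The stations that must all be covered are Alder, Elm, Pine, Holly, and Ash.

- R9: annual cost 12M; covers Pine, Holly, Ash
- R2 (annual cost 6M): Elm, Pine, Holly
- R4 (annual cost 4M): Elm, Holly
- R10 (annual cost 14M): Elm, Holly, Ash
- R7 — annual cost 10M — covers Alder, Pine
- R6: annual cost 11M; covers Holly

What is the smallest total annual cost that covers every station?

24

The greedy cost-per-new-station heuristic would pick R2, R7, and R9 for 28, but a cheaper cover exists.
Choose R10 and R7: together they cover Alder, Elm, Pine, Holly, Ash — every station.
Total annual cost: 14 + 10 = 24.
No cover costs less than 24.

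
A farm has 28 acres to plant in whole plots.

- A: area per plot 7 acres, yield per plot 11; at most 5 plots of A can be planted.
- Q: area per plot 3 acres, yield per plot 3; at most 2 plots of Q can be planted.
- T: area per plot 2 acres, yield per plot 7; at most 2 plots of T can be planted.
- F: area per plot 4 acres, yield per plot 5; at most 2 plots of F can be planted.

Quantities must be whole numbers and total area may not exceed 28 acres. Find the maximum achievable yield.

This is a bounded integer knapsack.
3×A, 1×Q, and 2×T: area 28 ≤ 28, yield 3·11 + 1·3 + 2·7 = 50.
2×A, 2×Q, 2×T, and 1×F: area 28 ≤ 28, yield 2·11 + 2·3 + 2·7 + 1·5 = 47.
Best is 50.

50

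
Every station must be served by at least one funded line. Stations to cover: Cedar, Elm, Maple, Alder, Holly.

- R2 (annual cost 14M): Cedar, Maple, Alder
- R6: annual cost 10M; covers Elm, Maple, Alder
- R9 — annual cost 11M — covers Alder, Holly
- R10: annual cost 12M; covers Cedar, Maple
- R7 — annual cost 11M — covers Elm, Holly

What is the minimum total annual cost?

25

This is an integer covering problem.
The greedy cost-per-new-station heuristic would pick R6, R9, and R10 for 33, but a cheaper cover exists.
Choose R2 and R7: together they cover Cedar, Elm, Maple, Alder, Holly — every station.
Total annual cost: 14 + 11 = 25.
No cover costs less than 25.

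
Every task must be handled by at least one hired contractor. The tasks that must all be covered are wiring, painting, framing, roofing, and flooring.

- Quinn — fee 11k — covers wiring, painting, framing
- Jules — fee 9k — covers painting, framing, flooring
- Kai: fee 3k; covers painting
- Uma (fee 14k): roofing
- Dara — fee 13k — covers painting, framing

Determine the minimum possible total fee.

34

This is an integer covering problem.
Choose Quinn, Jules, and Uma: together they cover wiring, painting, framing, roofing, flooring — every task.
Total fee: 11 + 9 + 14 = 34.
No cover costs less than 34.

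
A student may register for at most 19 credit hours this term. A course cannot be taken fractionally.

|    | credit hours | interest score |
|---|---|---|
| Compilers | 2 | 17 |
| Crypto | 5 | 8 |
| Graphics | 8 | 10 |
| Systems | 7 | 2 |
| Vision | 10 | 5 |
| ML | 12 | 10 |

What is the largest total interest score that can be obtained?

35

Compilers + Crypto + Graphics: credit hours 2 + 5 + 8 = 15 ≤ 19, interest score 17 + 8 + 10 = 35.
Compilers + Crypto + Vision: credit hours 2 + 5 + 10 = 17 ≤ 19, interest score 17 + 8 + 5 = 30.
Compilers + Crypto + ML: credit hours 2 + 5 + 12 = 19 ≤ 19, interest score 17 + 8 + 10 = 35.
The maximum interest score is 35; one optimal choice is Compilers, Crypto, and Graphics.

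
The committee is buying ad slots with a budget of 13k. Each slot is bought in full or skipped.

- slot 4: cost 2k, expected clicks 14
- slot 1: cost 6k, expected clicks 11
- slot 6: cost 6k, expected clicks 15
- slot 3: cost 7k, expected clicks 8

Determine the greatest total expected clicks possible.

Allowing fractional choices, the relaxed optimum would be about 38.2, but ad slots are indivisible.
slot 1 + slot 6: cost 6 + 6 = 12 ≤ 13, expected clicks 11 + 15 = 26.
slot 4 + slot 6: cost 2 + 6 = 8 ≤ 13, expected clicks 14 + 15 = 29.
Best is slot 4 and slot 6 with total expected clicks 29.

29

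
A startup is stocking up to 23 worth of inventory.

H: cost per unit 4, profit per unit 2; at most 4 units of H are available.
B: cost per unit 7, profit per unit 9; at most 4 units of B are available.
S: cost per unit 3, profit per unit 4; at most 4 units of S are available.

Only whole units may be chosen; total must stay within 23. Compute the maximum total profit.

30

S has the best ratio (4/3); taking only S gives at most 4×4 = 16 (stopped by the supply cap of 4).
Mixing does better — 2×B and 3×S: cost 23 ≤ 23, profit 2·9 + 3·4 = 30.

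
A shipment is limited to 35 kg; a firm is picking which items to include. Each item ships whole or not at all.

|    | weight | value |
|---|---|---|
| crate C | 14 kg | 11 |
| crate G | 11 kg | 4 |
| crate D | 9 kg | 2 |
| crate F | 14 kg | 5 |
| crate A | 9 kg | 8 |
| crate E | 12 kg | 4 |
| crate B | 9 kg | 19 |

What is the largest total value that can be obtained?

crate C + crate E + crate B: weight 14 + 12 + 9 = 35 ≤ 35, value 11 + 4 + 19 = 34.
crate C + crate G + crate B: weight 14 + 11 + 9 = 34 ≤ 35, value 11 + 4 + 19 = 34.
crate C + crate A + crate B: weight 14 + 9 + 9 = 32 ≤ 35, value 11 + 8 + 19 = 38.
Best is crate C, crate A, and crate B with total value 38.

38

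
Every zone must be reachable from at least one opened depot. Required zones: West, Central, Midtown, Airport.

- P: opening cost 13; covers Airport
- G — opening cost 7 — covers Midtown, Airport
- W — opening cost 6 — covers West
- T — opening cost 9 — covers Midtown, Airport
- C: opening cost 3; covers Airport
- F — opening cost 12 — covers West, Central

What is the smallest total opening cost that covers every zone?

This is an integer covering problem.
The greedy cost-per-new-zone heuristic would pick C, W, G, and F for 28, but a cheaper cover exists.
Choose G and F: together they cover West, Central, Midtown, Airport — every zone.
Total opening cost: 7 + 12 = 19.
No cover costs less than 19.

19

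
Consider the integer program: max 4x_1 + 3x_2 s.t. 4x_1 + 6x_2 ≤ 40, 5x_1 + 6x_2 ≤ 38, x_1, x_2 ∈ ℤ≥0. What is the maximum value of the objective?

(x_1,x_2)=(7,0) is feasible, giving 28.
(x_1,x_2)=(6,1) is feasible, giving 27.
(x_1,x_2)=(6,0) is feasible, giving 24.
The best lattice point is (7,0), giving 28.

28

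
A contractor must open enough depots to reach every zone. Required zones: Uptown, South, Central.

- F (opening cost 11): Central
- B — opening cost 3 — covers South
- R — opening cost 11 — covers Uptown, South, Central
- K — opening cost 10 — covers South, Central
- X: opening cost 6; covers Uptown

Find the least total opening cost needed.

The greedy cost-per-new-zone heuristic would pick B and R for 14, but a cheaper cover exists.
R alone covers Uptown, South, Central — every zone.
Total opening cost: 11.
No cover costs less than 11.

11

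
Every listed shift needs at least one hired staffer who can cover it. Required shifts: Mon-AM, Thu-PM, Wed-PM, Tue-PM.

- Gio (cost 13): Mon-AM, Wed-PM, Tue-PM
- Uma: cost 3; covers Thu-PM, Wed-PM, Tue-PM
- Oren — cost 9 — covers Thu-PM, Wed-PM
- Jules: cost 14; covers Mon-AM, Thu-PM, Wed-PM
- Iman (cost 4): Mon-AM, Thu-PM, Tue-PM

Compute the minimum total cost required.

7

This is a weighted set-cover instance.
Choose Uma and Iman: together they cover Mon-AM, Thu-PM, Wed-PM, Tue-PM — every shift.
Total cost: 3 + 4 = 7.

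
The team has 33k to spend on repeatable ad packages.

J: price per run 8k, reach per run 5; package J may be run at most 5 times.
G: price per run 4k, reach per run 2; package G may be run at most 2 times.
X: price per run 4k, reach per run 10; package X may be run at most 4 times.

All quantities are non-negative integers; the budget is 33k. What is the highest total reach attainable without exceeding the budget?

50

Take 2×J and 4×X: price 32 ≤ 33, reach 2·5 + 4·10 = 50.
X has the best ratio (10/4) and is taken to its limit of 4; remaining capacity is filled optimally with the others.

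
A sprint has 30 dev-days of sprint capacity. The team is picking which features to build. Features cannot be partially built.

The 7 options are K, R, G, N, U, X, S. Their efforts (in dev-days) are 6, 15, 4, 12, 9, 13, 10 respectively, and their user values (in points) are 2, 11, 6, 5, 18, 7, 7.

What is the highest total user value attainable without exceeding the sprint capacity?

Allowing fractional choices, the relaxed optimum would be about 36.4, but features are indivisible.
G + U + S: effort 4 + 9 + 10 = 23 ≤ 30, user value 6 + 18 + 7 = 31.
R + G + U: effort 15 + 4 + 9 = 28 ≤ 30, user value 11 + 6 + 18 = 35.
K + G + U + S: effort 6 + 4 + 9 + 10 = 29 ≤ 30, user value 2 + 6 + 18 + 7 = 33.
Best is R, G, and U with total user value 35.

35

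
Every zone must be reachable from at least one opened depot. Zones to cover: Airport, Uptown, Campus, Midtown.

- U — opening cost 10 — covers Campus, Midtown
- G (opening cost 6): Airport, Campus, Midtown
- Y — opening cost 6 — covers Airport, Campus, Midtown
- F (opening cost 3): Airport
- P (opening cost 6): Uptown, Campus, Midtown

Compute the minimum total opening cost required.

9

The greedy cost-per-new-zone heuristic would pick G and P for 12, but a cheaper cover exists.
Choose F and P: together they cover Airport, Uptown, Campus, Midtown — every zone.
Total opening cost: 3 + 6 = 9.
No cover costs less than 9.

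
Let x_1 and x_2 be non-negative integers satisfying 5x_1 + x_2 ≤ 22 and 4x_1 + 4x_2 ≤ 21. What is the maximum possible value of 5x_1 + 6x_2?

The continuous relaxation peaks at (0, 5.25) with value 31.50; rounding to a feasible lattice point costs some objective.
(x_1,x_2)=(0,5): 5·0+1·5=5≤22, 4·0+4·5=20≤21, objective 30.
(x_1,x_2)=(1,4): 5·1+1·4=9≤22, 4·1+4·4=20≤21, objective 29.
(x_1,x_2)=(0,4): 5·0+1·4=4≤22, 4·0+4·4=16≤21, objective 24.
No feasible integer point exceeds 30.

30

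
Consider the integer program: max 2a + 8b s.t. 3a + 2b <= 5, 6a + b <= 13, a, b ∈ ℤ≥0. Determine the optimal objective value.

16

The continuous relaxation peaks at (0, 2.5) with value 20.00; rounding to a feasible lattice point costs some objective.
(a,b)=(0,2) is feasible, giving 16.
(a,b)=(1,1) is feasible, giving 10.
(a,b)=(0,1) is feasible, giving 8.
The best lattice point is (0,2), giving 16.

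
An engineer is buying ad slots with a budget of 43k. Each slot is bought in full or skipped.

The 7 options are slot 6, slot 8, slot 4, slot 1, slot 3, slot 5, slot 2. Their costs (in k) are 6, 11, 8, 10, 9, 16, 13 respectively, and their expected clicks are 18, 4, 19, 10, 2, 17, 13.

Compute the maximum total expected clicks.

slot 6 + slot 4 + slot 5 + slot 2: cost 6 + 8 + 16 + 13 = 43 ≤ 43, expected clicks 18 + 19 + 17 + 13 = 67.
slot 6 + slot 4 + slot 1 + slot 5: cost 6 + 8 + 10 + 16 = 40 ≤ 43, expected clicks 18 + 19 + 10 + 17 = 64.
Best is slot 6, slot 4, slot 5, and slot 2 with total expected clicks 67.

67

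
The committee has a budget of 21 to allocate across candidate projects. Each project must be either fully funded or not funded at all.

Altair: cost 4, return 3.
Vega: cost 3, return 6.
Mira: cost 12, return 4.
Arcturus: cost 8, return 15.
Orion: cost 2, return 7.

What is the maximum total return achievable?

31

This is a 0-1 knapsack instance.
Allowing fractional choices, the relaxed optimum would be about 32.3, but projects are indivisible.
Vega + Arcturus + Orion: cost 3 + 8 + 2 = 13 ≤ 21, return 6 + 15 + 7 = 28.
Altair + Arcturus + Orion: cost 4 + 8 + 2 = 14 ≤ 21, return 3 + 15 + 7 = 25.
Altair + Vega + Arcturus + Orion: cost 4 + 3 + 8 + 2 = 17 ≤ 21, return 3 + 6 + 15 + 7 = 31.
Best is Altair, Vega, Arcturus, and Orion with total return 31.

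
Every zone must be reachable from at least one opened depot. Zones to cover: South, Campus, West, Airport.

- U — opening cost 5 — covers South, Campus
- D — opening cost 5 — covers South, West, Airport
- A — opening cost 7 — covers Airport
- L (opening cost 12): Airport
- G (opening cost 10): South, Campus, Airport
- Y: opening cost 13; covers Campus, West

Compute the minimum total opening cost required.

Choose U and D: together they cover South, Campus, West, Airport — every zone.
Total opening cost: 5 + 5 = 10.
No cover costs less than 10.

10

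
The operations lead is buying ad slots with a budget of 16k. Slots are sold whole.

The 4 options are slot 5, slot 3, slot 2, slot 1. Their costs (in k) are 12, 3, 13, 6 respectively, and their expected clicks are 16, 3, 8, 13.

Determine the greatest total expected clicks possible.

slot 5: cost 12 ≤ 16, expected clicks 16.
slot 3 + slot 1: cost 3 + 6 = 9 ≤ 16, expected clicks 3 + 13 = 16.
slot 5 + slot 3: cost 12 + 3 = 15 ≤ 16, expected clicks 16 + 3 = 19.
Best is slot 5 and slot 3 with total expected clicks 19.

19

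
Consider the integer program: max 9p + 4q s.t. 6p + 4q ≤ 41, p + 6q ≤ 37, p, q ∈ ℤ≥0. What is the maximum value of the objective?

58

Relaxing integrality, the LP optimum is 61.50 at (p,q) = (6.83, 0), which is not an integer point.
(p,q)=(6,1): 6·6+4·1=40≤41, 1·6+6·1=12≤37, objective 58.
(p,q)=(6,0): 6·6+4·0=36≤41, 1·6+6·0=6≤37, objective 54.
Maximum is 58 at (p,q)=(6,1).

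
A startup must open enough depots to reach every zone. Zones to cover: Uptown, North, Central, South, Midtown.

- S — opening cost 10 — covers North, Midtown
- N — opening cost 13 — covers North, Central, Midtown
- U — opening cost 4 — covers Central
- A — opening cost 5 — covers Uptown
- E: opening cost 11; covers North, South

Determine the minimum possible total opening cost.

Choose N, A, and E: together they cover Uptown, North, Central, South, Midtown — every zone.
Total opening cost: 13 + 5 + 11 = 29.

29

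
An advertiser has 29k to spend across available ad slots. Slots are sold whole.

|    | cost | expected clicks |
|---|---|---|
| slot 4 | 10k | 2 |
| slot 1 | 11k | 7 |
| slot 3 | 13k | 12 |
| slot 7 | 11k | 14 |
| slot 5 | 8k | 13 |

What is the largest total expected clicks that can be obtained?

slot 4 + slot 7 + slot 5: cost 10 + 11 + 8 = 29 ≤ 29, expected clicks 2 + 14 + 13 = 29.
slot 7 + slot 5: cost 11 + 8 = 19 ≤ 29, expected clicks 14 + 13 = 27.
slot 3 + slot 7: cost 13 + 11 = 24 ≤ 29, expected clicks 12 + 14 = 26.
Best is slot 4, slot 7, and slot 5 with total expected clicks 29.

29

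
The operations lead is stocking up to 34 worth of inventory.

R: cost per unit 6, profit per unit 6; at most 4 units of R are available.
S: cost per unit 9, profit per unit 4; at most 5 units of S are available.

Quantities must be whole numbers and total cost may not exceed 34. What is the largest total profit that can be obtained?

28

Take 4×R and 1×S: cost 33 ≤ 34, profit 4·6 + 1·4 = 28.
R has the best ratio (6/6) and is taken to its limit of 4; remaining capacity is filled optimally with the others.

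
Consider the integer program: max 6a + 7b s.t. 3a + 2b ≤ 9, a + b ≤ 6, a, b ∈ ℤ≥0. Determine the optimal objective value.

28

The continuous relaxation peaks at (0, 4.5) with value 31.50; rounding to a feasible lattice point costs some objective.
(a,b)=(0,4): 3·0+2·4=8≤9, 1·0+1·4=4≤6, objective 28.
(a,b)=(1,3): 3·1+2·3=9≤9, 1·1+1·3=4≤6, objective 27.
(a,b)=(0,3): 3·0+2·3=6≤9, 1·0+1·3=3≤6, objective 21.
The best lattice point is (0,4), giving 28.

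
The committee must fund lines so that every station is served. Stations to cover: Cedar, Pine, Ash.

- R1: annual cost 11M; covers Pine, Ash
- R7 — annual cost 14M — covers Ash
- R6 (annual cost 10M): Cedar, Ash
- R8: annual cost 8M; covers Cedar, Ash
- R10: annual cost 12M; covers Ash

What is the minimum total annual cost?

19

Choose R1 and R8: together they cover Cedar, Pine, Ash — every station.
Total annual cost: 11 + 8 = 19.
No cover costs less than 19.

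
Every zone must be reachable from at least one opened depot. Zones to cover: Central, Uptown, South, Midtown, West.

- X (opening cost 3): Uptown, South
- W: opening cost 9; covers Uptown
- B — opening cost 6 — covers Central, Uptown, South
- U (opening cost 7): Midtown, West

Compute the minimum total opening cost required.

The greedy cost-per-new-zone heuristic would pick X, U, and B for 16, but a cheaper cover exists.
Choose B and U: together they cover Central, Uptown, South, Midtown, West — every zone.
Total opening cost: 6 + 7 = 13.
No cover costs less than 13.

13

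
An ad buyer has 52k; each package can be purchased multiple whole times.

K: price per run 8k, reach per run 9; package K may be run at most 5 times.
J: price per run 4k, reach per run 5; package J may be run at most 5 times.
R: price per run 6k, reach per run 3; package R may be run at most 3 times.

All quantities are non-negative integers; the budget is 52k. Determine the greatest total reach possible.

4×K and 5×J: price 52 ≤ 52, reach 4·9 + 5·5 = 61.
5×K and 3×J: price 52 ≤ 52, reach 5·9 + 3·5 = 60.
Best is 61.

61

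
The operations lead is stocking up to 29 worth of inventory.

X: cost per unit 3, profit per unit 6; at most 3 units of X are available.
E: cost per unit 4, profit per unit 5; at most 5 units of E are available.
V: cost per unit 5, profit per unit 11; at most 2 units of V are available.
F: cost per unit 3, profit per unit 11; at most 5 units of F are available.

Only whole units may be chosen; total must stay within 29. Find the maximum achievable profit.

84

F has the best ratio (11/3); taking only F gives at most 5×11 = 55 (stopped by the supply cap of 5).
Mixing does better — 3×X, 1×V, and 5×F: cost 29 ≤ 29, profit 3·6 + 1·11 + 5·11 = 84.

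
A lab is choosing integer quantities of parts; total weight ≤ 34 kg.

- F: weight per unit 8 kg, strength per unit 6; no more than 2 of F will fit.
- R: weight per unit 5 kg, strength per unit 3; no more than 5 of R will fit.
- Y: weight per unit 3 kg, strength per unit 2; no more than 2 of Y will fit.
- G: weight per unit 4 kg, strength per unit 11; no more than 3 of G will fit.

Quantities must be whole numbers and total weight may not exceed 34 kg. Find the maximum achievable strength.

G has the best ratio (11/4); taking only G gives at most 3×11 = 33 (stopped by the supply cap of 3).
Mixing does better — 2×F, 2×Y, and 3×G: weight 34 ≤ 34, strength 2·6 + 2·2 + 3·11 = 49.

49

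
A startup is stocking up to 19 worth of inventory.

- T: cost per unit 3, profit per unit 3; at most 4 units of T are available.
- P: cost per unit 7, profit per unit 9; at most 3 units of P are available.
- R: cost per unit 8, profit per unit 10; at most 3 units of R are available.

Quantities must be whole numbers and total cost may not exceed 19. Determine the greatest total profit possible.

Take 1×T and 2×R: cost 19 ≤ 19, profit 1·3 + 2·10 = 23.
No other integer combination yields more.

23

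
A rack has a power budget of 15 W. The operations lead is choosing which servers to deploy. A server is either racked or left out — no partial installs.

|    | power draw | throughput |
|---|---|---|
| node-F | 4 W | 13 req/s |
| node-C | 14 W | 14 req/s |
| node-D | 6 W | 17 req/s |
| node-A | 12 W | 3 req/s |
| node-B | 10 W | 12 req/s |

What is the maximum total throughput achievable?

30

This is an integer program with binary decision variables.
Take node-F and node-D: power draw 4 + 6 = 10 ≤ 15, throughput 13 + 17 = 30.
No other feasible combination does better.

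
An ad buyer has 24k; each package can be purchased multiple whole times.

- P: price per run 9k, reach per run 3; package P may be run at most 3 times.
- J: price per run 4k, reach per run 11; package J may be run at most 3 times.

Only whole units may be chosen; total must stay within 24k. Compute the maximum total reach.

Take 1×P and 3×J: price 21 ≤ 24, reach 1·3 + 3·11 = 36.
J has the best ratio (11/4) and is taken to its limit of 3; remaining capacity is filled optimally with the others.

36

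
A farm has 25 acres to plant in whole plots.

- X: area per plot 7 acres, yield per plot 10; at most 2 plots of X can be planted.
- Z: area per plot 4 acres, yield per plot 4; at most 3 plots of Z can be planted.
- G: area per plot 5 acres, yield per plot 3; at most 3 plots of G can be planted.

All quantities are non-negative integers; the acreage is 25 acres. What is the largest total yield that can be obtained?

Take 2×X and 2×Z: area 22 ≤ 25, yield 2·10 + 2·4 = 28.
X has the best ratio (10/7) and is taken to its limit of 2; remaining capacity is filled optimally with the others.

28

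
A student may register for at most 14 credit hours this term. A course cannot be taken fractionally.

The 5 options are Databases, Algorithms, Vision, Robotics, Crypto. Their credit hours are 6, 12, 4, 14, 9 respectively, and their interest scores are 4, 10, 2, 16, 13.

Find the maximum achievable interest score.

Take Robotics: credit hours 14 ≤ 14, interest score 16.
No other feasible combination does better.

16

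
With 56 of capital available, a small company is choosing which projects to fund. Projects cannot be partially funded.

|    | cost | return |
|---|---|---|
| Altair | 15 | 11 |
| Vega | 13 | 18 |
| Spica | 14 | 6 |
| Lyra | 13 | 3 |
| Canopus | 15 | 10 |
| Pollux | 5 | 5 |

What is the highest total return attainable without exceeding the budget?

44

Allowing fractional choices, the relaxed optimum would be about 47.4, but projects are indivisible.
Altair + Vega + Canopus + Pollux: cost 15 + 13 + 15 + 5 = 48 ≤ 56, return 11 + 18 + 10 + 5 = 44.
Altair + Vega + Spica + Pollux: cost 15 + 13 + 14 + 5 = 47 ≤ 56, return 11 + 18 + 6 + 5 = 40.
Altair + Vega + Lyra + Canopus: cost 15 + 13 + 13 + 15 = 56 ≤ 56, return 11 + 18 + 3 + 10 = 42.
Best is Altair, Vega, Canopus, and Pollux with total return 44.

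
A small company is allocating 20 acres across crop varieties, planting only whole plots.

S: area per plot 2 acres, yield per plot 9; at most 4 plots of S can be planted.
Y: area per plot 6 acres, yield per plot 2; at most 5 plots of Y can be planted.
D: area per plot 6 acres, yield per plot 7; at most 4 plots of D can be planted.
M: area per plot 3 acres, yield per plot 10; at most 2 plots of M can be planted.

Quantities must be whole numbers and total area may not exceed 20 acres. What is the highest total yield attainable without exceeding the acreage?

63

This is a bounded integer knapsack.
S has the best ratio (9/2); taking only S gives at most 4×9 = 36 (stopped by the supply cap of 4).
Mixing does better — 4×S, 1×D, and 2×M: area 20 ≤ 20, yield 4·9 + 1·7 + 2·10 = 63.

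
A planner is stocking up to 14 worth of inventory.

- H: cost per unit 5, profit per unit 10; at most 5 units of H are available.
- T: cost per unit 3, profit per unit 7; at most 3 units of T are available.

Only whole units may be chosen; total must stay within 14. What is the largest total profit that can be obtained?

T has the best ratio (7/3); taking only T gives at most 3×7 = 21 (stopped by the supply cap of 3).
Mixing does better — 1×H and 3×T: cost 14 ≤ 14, profit 1·10 + 3·7 = 31.

31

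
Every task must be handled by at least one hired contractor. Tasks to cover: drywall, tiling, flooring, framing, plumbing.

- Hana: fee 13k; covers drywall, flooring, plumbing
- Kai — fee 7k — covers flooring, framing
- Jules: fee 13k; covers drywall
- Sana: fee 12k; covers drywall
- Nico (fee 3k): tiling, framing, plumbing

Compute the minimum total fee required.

This is a weighted set-cover instance.
Choose Hana and Nico: together they cover drywall, tiling, flooring, framing, plumbing — every task.
Total fee: 13 + 3 = 16.
No cover costs less than 16.

16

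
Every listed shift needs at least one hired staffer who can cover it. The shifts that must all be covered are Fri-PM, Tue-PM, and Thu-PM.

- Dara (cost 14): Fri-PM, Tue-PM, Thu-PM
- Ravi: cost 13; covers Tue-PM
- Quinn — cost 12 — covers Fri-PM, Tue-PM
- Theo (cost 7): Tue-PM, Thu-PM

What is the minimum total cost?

This is a weighted set-cover instance.
The greedy cost-per-new-shift heuristic would pick Theo and Quinn for 19, but a cheaper cover exists.
Dara alone covers Fri-PM, Tue-PM, Thu-PM — every shift.
Total cost: 14.
No cover costs less than 14.

14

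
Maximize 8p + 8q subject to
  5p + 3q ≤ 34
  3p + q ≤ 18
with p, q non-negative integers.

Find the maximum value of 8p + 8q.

Relaxing integrality, the LP optimum is 90.67 at (p,q) = (0, 11.3), which is not an integer point.
(p,q)=(0,11): 5·0+3·11=33≤34, 3·0+1·11=11≤18, objective 88.
(p,q)=(0,10): 5·0+3·10=30≤34, 3·0+1·10=10≤18, objective 80.
The best lattice point is (0,11), giving 88.

88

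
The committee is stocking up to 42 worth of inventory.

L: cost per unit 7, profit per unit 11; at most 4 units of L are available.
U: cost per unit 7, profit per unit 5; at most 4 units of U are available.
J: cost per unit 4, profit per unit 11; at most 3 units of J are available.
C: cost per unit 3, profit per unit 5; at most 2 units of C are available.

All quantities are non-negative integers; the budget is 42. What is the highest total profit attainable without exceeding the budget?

J has the best ratio (11/4); taking only J gives at most 3×11 = 33 (stopped by the supply cap of 3).
Mixing does better — 4×L and 3×J: cost 40 ≤ 42, profit 4·11 + 3·11 = 77.

77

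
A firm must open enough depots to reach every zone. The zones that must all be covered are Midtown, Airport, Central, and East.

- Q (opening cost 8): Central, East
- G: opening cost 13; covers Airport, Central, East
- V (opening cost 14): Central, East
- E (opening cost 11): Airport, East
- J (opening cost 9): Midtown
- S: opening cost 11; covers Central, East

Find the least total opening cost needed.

22

This is an integer covering problem.
The greedy cost-per-new-zone heuristic would pick Q, J, and E for 28, but a cheaper cover exists.
Choose G and J: together they cover Midtown, Airport, Central, East — every zone.
Total opening cost: 13 + 9 = 22.
No cover costs less than 22.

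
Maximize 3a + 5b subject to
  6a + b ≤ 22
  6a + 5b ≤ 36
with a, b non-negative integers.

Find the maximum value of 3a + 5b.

35

(a,b)=(0,7) is feasible, giving 35.
(a,b)=(1,6) is feasible, giving 33.
(a,b)=(0,6) is feasible, giving 30.
Maximum is 35 at (a,b)=(0,7).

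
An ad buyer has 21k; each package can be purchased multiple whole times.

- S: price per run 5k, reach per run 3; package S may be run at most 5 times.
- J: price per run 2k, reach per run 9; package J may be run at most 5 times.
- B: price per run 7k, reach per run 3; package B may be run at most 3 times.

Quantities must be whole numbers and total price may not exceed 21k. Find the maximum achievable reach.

5×J and 1×B: price 17 ≤ 21, reach 5·9 + 1·3 = 48.
2×S and 5×J: price 20 ≤ 21, reach 2·3 + 5·9 = 51.
Best is 51.

51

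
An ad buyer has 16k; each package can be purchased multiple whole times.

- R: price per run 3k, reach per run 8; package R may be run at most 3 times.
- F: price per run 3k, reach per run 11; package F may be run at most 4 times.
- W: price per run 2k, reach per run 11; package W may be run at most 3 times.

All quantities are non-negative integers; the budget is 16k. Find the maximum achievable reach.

66

W has the best ratio (11/2); taking only W gives at most 3×11 = 33 (stopped by the supply cap of 3).
Mixing does better — 3×F and 3×W: price 15 ≤ 16, reach 3·11 + 3·11 = 66.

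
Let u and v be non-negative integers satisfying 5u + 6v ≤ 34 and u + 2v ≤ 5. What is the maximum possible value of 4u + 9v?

Relaxing integrality, the LP optimum is 22.50 at (u,v) = (0, 2.5), which is not an integer point.
(u,v)=(1,2): 5·1+6·2=17≤34, 1·1+2·2=5≤5, objective 22.
(u,v)=(0,2): 5·0+6·2=12≤34, 1·0+2·2=4≤5, objective 18.
(u,v)=(2,1): 5·2+6·1=16≤34, 1·2+2·1=4≤5, objective 17.
(u,v)=(1,1): 5·1+6·1=11≤34, 1·1+2·1=3≤5, objective 13.
No feasible integer point exceeds 22.

22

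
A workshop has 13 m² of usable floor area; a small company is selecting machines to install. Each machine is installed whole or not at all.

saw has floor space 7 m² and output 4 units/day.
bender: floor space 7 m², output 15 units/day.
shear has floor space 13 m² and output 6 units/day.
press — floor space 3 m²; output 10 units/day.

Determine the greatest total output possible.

25

Treat it as a binary knapsack problem.
Take bender and press: floor space 7 + 3 = 10 ≤ 13, output 15 + 10 = 25.
No other feasible combination does better.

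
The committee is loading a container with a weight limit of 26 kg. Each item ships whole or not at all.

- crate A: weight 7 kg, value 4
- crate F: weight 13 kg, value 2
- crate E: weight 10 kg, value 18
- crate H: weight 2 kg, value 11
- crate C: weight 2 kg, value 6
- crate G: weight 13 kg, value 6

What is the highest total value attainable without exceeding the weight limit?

39

This is an integer program with binary decision variables.
Take crate A, crate E, crate H, and crate C: weight 7 + 10 + 2 + 2 = 21 ≤ 26, value 4 + 18 + 11 + 6 = 39.
No other feasible combination does better.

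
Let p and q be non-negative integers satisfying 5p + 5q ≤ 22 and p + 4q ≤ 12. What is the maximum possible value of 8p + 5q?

32

(p,q)=(4,0) is feasible, giving 32.
(p,q)=(3,1) is feasible, giving 29.
(p,q)=(3,0) is feasible, giving 24.
No feasible integer point exceeds 32.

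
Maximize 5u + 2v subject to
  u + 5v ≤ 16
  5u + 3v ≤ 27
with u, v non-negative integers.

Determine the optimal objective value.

(u,v)=(5,0): 1·5+5·0=5≤16, 5·5+3·0=25≤27, objective 25.
(u,v)=(4,1): 1·4+5·1=9≤16, 5·4+3·1=23≤27, objective 22.
(u,v)=(4,0): 1·4+5·0=4≤16, 5·4+3·0=20≤27, objective 20.
The best lattice point is (5,0), giving 25.

25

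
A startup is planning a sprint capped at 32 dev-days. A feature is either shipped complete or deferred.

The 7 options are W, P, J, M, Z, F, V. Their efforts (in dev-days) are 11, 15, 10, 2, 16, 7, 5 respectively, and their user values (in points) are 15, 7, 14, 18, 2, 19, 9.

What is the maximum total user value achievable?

66

Treat it as a binary knapsack problem.
Allowing fractional choices, the relaxed optimum would be about 70.9, but features are indivisible.
J + M + F + V: effort 10 + 2 + 7 + 5 = 24 ≤ 32, user value 14 + 18 + 19 + 9 = 60.
W + J + M + F: effort 11 + 10 + 2 + 7 = 30 ≤ 32, user value 15 + 14 + 18 + 19 = 66.
W + M + F + V: effort 11 + 2 + 7 + 5 = 25 ≤ 32, user value 15 + 18 + 19 + 9 = 61.
Best is W, J, M, and F with total user value 66.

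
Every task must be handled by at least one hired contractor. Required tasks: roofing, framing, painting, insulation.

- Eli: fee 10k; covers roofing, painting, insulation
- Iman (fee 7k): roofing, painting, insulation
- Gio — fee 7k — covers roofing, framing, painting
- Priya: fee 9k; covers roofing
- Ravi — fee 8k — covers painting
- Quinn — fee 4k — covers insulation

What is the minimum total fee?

The greedy cost-per-new-task heuristic would pick Iman and Gio for 14, but a cheaper cover exists.
Choose Gio and Quinn: together they cover roofing, framing, painting, insulation — every task.
Total fee: 7 + 4 = 11.
No cover costs less than 11.

11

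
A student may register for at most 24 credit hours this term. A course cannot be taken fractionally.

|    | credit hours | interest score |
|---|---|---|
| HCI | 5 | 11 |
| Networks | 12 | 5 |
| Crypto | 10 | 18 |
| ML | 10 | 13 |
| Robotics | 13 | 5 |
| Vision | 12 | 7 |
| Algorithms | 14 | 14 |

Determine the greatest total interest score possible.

32

Allowing fractional choices, the relaxed optimum would be about 40.7, but courses are indivisible.
HCI + Crypto: credit hours 5 + 10 = 15 ≤ 24, interest score 11 + 18 = 29.
Crypto + Algorithms: credit hours 10 + 14 = 24 ≤ 24, interest score 18 + 14 = 32.
Crypto + ML: credit hours 10 + 10 = 20 ≤ 24, interest score 18 + 13 = 31.
Best is Crypto and Algorithms with total interest score 32.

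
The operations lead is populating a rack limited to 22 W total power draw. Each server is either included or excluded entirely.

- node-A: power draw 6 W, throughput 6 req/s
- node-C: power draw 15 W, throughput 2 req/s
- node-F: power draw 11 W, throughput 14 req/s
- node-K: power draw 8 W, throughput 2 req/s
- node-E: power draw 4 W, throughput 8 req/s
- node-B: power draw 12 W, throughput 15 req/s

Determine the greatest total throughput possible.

29

Allowing fractional choices, the relaxed optimum would be about 30.8, but servers are indivisible.
node-A + node-F + node-E: power draw 6 + 11 + 4 = 21 ≤ 22, throughput 6 + 14 + 8 = 28.
node-A + node-E + node-B: power draw 6 + 4 + 12 = 22 ≤ 22, throughput 6 + 8 + 15 = 29.
node-E + node-B: power draw 4 + 12 = 16 ≤ 22, throughput 8 + 15 = 23.
Best is node-A, node-E, and node-B with total throughput 29.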